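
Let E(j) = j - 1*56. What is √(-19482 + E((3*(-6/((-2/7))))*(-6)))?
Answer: 2*I*√4979 ≈ 141.12*I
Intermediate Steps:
E(j) = -56 + j (E(j) = j - 56 = -56 + j)
√(-19482 + E((3*(-6/((-2/7))))*(-6))) = √(-19482 + (-56 + (3*(-6/((-2/7))))*(-6))) = √(-19482 + (-56 + (3*(-6/((-2*⅐))))*(-6))) = √(-19482 + (-56 + (3*(-6/(-2/7)))*(-6))) = √(-19482 + (-56 + (3*(-6*(-7/2)))*(-6))) = √(-19482 + (-56 + (3*21)*(-6))) = √(-19482 + (-56 + 63*(-6))) = √(-19482 + (-56 - 378)) = √(-19482 - 434) = √(-19916) = 2*I*√4979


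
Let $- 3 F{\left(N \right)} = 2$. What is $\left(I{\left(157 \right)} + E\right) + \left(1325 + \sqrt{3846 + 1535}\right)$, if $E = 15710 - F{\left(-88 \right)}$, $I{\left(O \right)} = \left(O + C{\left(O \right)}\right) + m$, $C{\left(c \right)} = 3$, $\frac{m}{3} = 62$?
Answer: $\frac{52145}{3} + \sqrt{5381} \approx 17455.0$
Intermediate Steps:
$m = 186$ ($m = 3 \cdot 62 = 186$)
$I{\left(O \right)} = 189 + O$ ($I{\left(O \right)} = \left(O + 3\right) + 186 = \left(3 + O\right) + 186 = 189 + O$)
$F{\left(N \right)} = - \frac{2}{3}$ ($F{\left(N \right)} = \left(- \frac{1}{3}\right) 2 = - \frac{2}{3}$)
$E = \frac{47132}{3}$ ($E = 15710 - - \frac{2}{3} = 15710 + \frac{2}{3} = \frac{47132}{3} \approx 15711.0$)
$\left(I{\left(157 \right)} + E\right) + \left(1325 + \sqrt{3846 + 1535}\right) = \left(\left(189 + 157\right) + \frac{47132}{3}\right) + \left(1325 + \sqrt{3846 + 1535}\right) = \left(346 + \frac{47132}{3}\right) + \left(1325 + \sqrt{5381}\right) = \frac{48170}{3} + \left(1325 + \sqrt{5381}\right) = \frac{52145}{3} + \sqrt{5381}$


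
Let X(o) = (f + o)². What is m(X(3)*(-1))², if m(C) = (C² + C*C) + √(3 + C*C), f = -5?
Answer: (32 + √19)² ≈ 1322.0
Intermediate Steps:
X(o) = (-5 + o)²
m(C) = √(3 + C²) + 2*C² (m(C) = (C² + C²) + √(3 + C²) = 2*C² + √(3 + C²) = √(3 + C²) + 2*C²)
m(X(3)*(-1))² = (√(3 + ((-5 + 3)²*(-1))²) + 2*((-5 + 3)²*(-1))²)² = (√(3 + ((-2)²*(-1))²) + 2*((-2)²*(-1))²)² = (√(3 + (4*(-1))²) + 2*(4*(-1))²)² = (√(3 + (-4)²) + 2*(-4)²)² = (√(3 + 16) + 2*16)² = (√19 + 32)² = (32 + √19)²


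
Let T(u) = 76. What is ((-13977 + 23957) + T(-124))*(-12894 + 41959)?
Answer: 292277640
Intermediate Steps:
((-13977 + 23957) + T(-124))*(-12894 + 41959) = ((-13977 + 23957) + 76)*(-12894 + 41959) = (9980 + 76)*29065 = 10056*29065 = 292277640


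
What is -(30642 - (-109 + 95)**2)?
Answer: -30446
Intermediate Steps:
-(30642 - (-109 + 95)**2) = -(30642 - 1*(-14)**2) = -(30642 - 1*196) = -(30642 - 196) = -1*30446 = -30446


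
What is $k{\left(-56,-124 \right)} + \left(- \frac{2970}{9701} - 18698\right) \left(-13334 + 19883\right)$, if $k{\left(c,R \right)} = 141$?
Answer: $- \frac{1187936595291}{9701} \approx -1.2246 \cdot 10^{8}$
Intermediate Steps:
$k{\left(-56,-124 \right)} + \left(- \frac{2970}{9701} - 18698\right) \left(-13334 + 19883\right) = 141 + \left(- \frac{2970}{9701} - 18698\right) \left(-13334 + 19883\right) = 141 + \left(\left(-2970\right) \frac{1}{9701} - 18698\right) 6549 = 141 + \left(- \frac{2970}{9701} - 18698\right) 6549 = 141 - \frac{1187937963132}{9701} = - \frac{1187936595291}{9701}$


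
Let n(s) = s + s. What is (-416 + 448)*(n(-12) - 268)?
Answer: -9344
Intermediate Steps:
n(s) = 2*s
(-416 + 448)*(n(-12) - 268) = (-416 + 448)*(2*(-12) - 268) = 32*(-24 - 268) = 32*(-292) = -9344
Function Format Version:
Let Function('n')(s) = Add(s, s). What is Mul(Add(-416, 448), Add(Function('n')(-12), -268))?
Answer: -9344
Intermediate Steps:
Function('n')(s) = Mul(2, s)
Mul(Add(-416, 448), Add(Function('n')(-12), -268)) = Mul(Add(-416, 448), Add(Mul(2, -12), -268)) = Mul(32, Add(-24, -268)) = Mul(32, -292) = -9344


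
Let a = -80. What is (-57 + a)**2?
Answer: 18769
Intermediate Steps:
(-57 + a)**2 = (-57 - 80)**2 = (-137)**2 = 18769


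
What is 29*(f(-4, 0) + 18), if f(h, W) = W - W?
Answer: 522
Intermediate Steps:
f(h, W) = 0
29*(f(-4, 0) + 18) = 29*(0 + 18) = 29*18 = 522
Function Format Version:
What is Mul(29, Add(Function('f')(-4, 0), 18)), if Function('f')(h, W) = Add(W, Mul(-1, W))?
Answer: 522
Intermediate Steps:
Function('f')(h, W) = 0
Mul(29, Add(Function('f')(-4, 0), 18)) = Mul(29, Add(0, 18)) = Mul(29, 18) = 522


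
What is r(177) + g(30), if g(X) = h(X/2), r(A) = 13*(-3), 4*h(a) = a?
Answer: -141/4 ≈ -35.250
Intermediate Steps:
h(a) = a/4
r(A) = -39
g(X) = X/8 (g(X) = (X/2)/4 = X/8)
r(177) + g(30) = -39 + (⅛)*30 = -39 + 15/4 = -141/4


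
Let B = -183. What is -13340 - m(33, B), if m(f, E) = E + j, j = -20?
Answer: -13137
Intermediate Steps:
m(f, E) = -20 + E (m(f, E) = E - 20 = -20 + E)
-13340 - m(33, B) = -13340 - (-20 - 183) = -13340 - 1*(-203) = -13340 + 203 = -13137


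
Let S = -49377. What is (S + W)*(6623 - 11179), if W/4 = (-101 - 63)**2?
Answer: -265191092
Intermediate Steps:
W = 107584 (W = 4*(-101 - 63)**2 = 4*(-164)**2 = 4*26896 = 107584)
(S + W)*(6623 - 11179) = (-49377 + 107584)*(6623 - 11179) = 58207*(-4556) = -265191092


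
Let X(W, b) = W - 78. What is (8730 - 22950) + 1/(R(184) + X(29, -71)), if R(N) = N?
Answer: -1919699/135 ≈ -14220.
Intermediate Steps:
X(W, b) = -78 + W
(8730 - 22950) + 1/(R(184) + X(29, -71)) = (8730 - 22950) + 1/(184 + (-78 + 29)) = -14220 + 1/(184 - 49) = -14220 + 1/135 = -1919699/135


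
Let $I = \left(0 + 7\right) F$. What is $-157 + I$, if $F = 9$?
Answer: $-94$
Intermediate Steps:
$I = 63$ ($I = \left(0 + 7\right) 9 = 7 \cdot 9 = 63$)
$-157 + I = -157 + 63 = -94$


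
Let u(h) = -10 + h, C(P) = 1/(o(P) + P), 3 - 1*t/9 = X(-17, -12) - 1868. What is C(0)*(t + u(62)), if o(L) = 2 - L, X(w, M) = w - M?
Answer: 8468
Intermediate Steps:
t = 16884 (t = 27 - 9*((-17 - 1*(-12)) - 1868) = 27 - 9*((-17 + 12) - 1868) = 27 - 9*(-5 - 1868) = 27 - 9*(-1873) = 27 + 16857 = 16884)
C(P) = ½ (C(P) = 1/((2 - P) + P) = 1/2 = ½)
C(0)*(t + u(62)) = (16884 + (-10 + 62))/2 = (16884 + 52)/2 = (½)*16936 = 8468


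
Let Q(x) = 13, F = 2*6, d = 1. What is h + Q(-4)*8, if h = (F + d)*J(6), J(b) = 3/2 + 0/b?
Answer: 247/2 ≈ 123.50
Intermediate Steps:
J(b) = 3/2 (J(b) = 3*(½) + 0 = 3/2 + 0 = 3/2)
F = 12
h = 39/2 (h = (12 + 1)*(3/2) = 13*(3/2) = 39/2 ≈ 19.500)
h + Q(-4)*8 = 39/2 + 13*8 = 39/2 + 104 = 247/2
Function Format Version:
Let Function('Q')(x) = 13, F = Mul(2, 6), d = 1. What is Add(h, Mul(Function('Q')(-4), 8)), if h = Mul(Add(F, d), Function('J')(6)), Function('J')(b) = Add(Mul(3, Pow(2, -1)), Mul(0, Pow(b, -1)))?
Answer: Rational(247, 2) ≈ 123.50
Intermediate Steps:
Function('J')(b) = Rational(3, 2) (Function('J')(b) = Add(Mul(3, Rational(1, 2)), 0) = Add(Rational(3, 2), 0) = Rational(3, 2))
F = 12
h = Rational(39, 2) (h = Mul(Add(12, 1), Rational(3, 2)) = Mul(13, Rational(3, 2)) = Rational(39, 2) ≈ 19.500)
Add(h, Mul(Function('Q')(-4), 8)) = Add(Rational(39, 2), Mul(13, 8)) = Add(Rational(39, 2), 104) = Rational(247, 2)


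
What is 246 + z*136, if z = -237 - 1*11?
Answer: -33482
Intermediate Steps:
z = -248 (z = -237 - 11 = -248)
246 + z*136 = 246 - 248*136 = 246 - 33728 = -33482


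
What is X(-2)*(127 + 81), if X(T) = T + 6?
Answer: 832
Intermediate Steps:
X(T) = 6 + T
X(-2)*(127 + 81) = (6 - 2)*(127 + 81) = 4*208 = 832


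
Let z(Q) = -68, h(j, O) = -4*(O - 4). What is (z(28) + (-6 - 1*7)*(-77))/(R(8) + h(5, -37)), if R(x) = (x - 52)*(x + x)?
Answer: -311/180 ≈ -1.7278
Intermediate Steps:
h(j, O) = 16 - 4*O (h(j, O) = -4*(-4 + O) = 16 - 4*O)
R(x) = 2*x*(-52 + x) (R(x) = (-52 + x)*(2*x) = 2*x*(-52 + x))
(z(28) + (-6 - 1*7)*(-77))/(R(8) + h(5, -37)) = (-68 + (-6 - 1*7)*(-77))/(2*8*(-52 + 8) + (16 - 4*(-37))) = (-68 + (-6 - 7)*(-77))/(2*8*(-44) + (16 + 148)) = (-68 - 13*(-77))/(-704 + 164) = (-68 + 1001)/(-540) = 933*(-1/540) = -311/180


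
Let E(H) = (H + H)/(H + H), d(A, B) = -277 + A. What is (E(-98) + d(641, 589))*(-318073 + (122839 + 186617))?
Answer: -3145205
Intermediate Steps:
E(H) = 1 (E(H) = (2*H)/((2*H)) = (2*H)*(1/(2*H)) = 1)
(E(-98) + d(641, 589))*(-318073 + (122839 + 186617)) = (1 + (-277 + 641))*(-318073 + (122839 + 186617)) = (1 + 364)*(-318073 + 309456) = 365*(-8617) = -3145205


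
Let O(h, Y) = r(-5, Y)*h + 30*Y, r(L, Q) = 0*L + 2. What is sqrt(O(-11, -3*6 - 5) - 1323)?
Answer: I*sqrt(2035) ≈ 45.111*I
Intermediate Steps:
r(L, Q) = 2 (r(L, Q) = 0 + 2 = 2)
O(h, Y) = 2*h + 30*Y
sqrt(O(-11, -3*6 - 5) - 1323) = sqrt((2*(-11) + 30*(-3*6 - 5)) - 1323) = sqrt((-22 + 30*(-18 - 5)) - 1323) = sqrt((-22 + 30*(-23)) - 1323) = sqrt((-22 - 690) - 1323) = sqrt(-712 - 1323) = sqrt(-2035) = I*sqrt(2035)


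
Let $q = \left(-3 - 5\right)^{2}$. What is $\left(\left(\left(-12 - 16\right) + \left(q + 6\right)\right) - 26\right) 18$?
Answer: $288$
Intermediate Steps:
$q = 64$ ($q = \left(-8\right)^{2} = 64$)
$\left(\left(\left(-12 - 16\right) + \left(q + 6\right)\right) - 26\right) 18 = \left(\left(\left(-12 - 16\right) + \left(64 + 6\right)\right) - 26\right) 18 = \left(\left(-28 + 70\right) - 26\right) 18 = \left(42 - 26\right) 18 = 16 \cdot 18 = 288$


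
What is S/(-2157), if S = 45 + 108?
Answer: -51/719 ≈ -0.070932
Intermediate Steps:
S = 153
S/(-2157) = 153/(-2157) = -1/2157*153 = -51/719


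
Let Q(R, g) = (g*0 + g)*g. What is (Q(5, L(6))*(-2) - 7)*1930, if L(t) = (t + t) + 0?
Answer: -569350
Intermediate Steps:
L(t) = 2*t (L(t) = 2*t + 0 = 2*t)
Q(R, g) = g**2 (Q(R, g) = (0 + g)*g = g*g = g**2)
(Q(5, L(6))*(-2) - 7)*1930 = ((2*6)**2*(-2) - 7)*1930 = (12**2*(-2) - 7)*1930 = (144*(-2) - 7)*1930 = (-288 - 7)*1930 = -295*1930 = -569350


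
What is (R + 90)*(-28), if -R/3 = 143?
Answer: 9492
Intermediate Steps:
R = -429 (R = -3*143 = -429)
(R + 90)*(-28) = (-429 + 90)*(-28) = -339*(-28) = 9492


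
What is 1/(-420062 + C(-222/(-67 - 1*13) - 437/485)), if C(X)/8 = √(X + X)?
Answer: -101865035/42789630274002 - √3526435/21394815137001 ≈ -2.3807e-6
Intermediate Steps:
C(X) = 8*√2*√X (C(X) = 8*√(X + X) = 8*√(2*X) = 8*(√2*√X) = 8*√2*√X)
1/(-420062 + C(-222/(-67 - 1*13) - 437/485)) = 1/(-420062 + 8*√2*√(-222/(-67 - 1*13) - 437/485)) = 1/(-420062 + 8*√2*√(-222/(-67 - 13) - 437*1/485)) = 1/(-420062 + 8*√2*√(-222/(-80) - 437/485)) = 1/(-420062 + 8*√2*√(-222*(-1/80) - 437/485)) = 1/(-420062 + 8*√2*√(111/40 - 437/485)) = 1/(-420062 + 8*√2*√(7271/3880)) = 1/(-420062 + 8*√2*(√7052870/1940)) = 1/(-420062 + 4*√3526435/485)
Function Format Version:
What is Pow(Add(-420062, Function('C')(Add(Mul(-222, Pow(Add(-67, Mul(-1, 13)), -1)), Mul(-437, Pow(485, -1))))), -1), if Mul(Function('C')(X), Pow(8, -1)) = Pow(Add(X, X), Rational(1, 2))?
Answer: Add(Rational(-101865035, 42789630274002), Mul(Rational(-1, 21394815137001), Pow(3526435, Rational(1, 2)))) ≈ -2.3807e-6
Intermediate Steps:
Function('C')(X) = Mul(8, Pow(2, Rational(1, 2)), Pow(X, Rational(1, 2))) (Function('C')(X) = Mul(8, Pow(Add(X, X), Rational(1, 2))) = Mul(8, Pow(Mul(2, X), Rational(1, 2))) = Mul(8, Mul(Pow(2, Rational(1, 2)), Pow(X, Rational(1, 2)))) = Mul(8, Pow(2, Rational(1, 2)), Pow(X, Rational(1, 2))))
Pow(Add(-420062, Function('C')(Add(Mul(-222, Pow(Add(-67, Mul(-1, 13)), -1)), Mul(-437, Pow(485, -1))))), -1) = Pow(Add(-420062, Mul(8, Pow(2, Rational(1, 2)), Pow(Add(Mul(-222, Pow(Add(-67, Mul(-1, 13)), -1)), Mul(-437, Pow(485, -1))), Rational(1, 2)))), -1) = Pow(Add(-420062, Mul(8, Pow(2, Rational(1, 2)), Pow(Add(Mul(-222, Pow(Add(-67, -13), -1)), Mul(-437, Rational(1, 485))), Rational(1, 2)))), -1) = Pow(Add(-420062, Mul(8, Pow(2, Rational(1, 2)), Pow(Add(Mul(-222, Pow(-80, -1)), Rational(-437, 485)), Rational(1, 2)))), -1) = Pow(Add(-420062, Mul(8, Pow(2, Rational(1, 2)), Pow(Add(Mul(-222, Rational(-1, 80)), Rational(-437, 485)), Rational(1, 2)))), -1) = Pow(Add(-420062, Mul(8, Pow(2, Rational(1, 2)), Pow(Add(Rational(111, 40), Rational(-437, 485)), Rational(1, 2)))), -1) = Pow(Add(-420062, Mul(8, Pow(2, Rational(1, 2)), Pow(Rational(7271, 3880), Rational(1, 2)))), -1) = Pow(Add(-420062, Mul(8, Pow(2, Rational(1, 2)), Mul(Rational(1, 1940), Pow(7052870, Rational(1, 2))))), -1) = Pow(Add(-420062, Mul(Rational(4, 485), Pow(3526435, Rational(1, 2)))), -1)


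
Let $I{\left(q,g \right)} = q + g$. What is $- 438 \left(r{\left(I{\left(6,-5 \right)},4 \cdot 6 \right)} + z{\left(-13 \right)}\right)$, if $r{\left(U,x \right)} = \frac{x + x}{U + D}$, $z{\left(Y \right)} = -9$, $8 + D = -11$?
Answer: $5110$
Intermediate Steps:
$D = -19$ ($D = -8 - 11 = -19$)
$I{\left(q,g \right)} = g + q$
$r{\left(U,x \right)} = \frac{2 x}{-19 + U}$ ($r{\left(U,x \right)} = \frac{x + x}{U - 19} = \frac{2 x}{-19 + U}$)
$- 438 \left(r{\left(I{\left(6,-5 \right)},4 \cdot 6 \right)} + z{\left(-13 \right)}\right) = - 438 \left(\frac{2 \cdot 4 \cdot 6}{-19 + \left(-5 + 6\right)} - 9\right) = - 438 \left(2 \cdot 24 \frac{1}{-19 + 1} - 9\right) = - 438 \left(2 \cdot 24 \frac{1}{-18} - 9\right) = - 438 \left(2 \cdot 24 \left(- \frac{1}{18}\right) - 9\right) = - 438 \left(- \frac{8}{3} - 9\right) = \left(-438\right) \left(- \frac{35}{3}\right) = 5110$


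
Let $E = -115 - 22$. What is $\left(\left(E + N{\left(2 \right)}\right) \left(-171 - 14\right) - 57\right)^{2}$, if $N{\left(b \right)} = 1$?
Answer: $630160609$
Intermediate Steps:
$E = -137$
$\left(\left(E + N{\left(2 \right)}\right) \left(-171 - 14\right) - 57\right)^{2} = \left(\left(-137 + 1\right) \left(-171 - 14\right) - 57\right)^{2} = \left(\left(-136\right) \left(-185\right) - 57\right)^{2} = \left(25160 - 57\right)^{2} = 25103^{2} = 630160609$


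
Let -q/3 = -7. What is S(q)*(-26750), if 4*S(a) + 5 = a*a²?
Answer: -61899500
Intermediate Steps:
q = 21 (q = -3*(-7) = 21)
S(a) = -5/4 + a³/4 (S(a) = -5/4 + (a*a²)/4 = -5/4 + a³/4)
S(q)*(-26750) = (-5/4 + (¼)*21³)*(-26750) = (-5/4 + (¼)*9261)*(-26750) = (-5/4 + 9261/4)*(-26750) = 2314*(-26750) = -61899500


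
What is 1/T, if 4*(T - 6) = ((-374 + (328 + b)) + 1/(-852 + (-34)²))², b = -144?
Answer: 369664/3338320065 ≈ 0.00011073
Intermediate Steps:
T = 3338320065/369664 (T = 6 + ((-374 + (328 - 144)) + 1/(-852 + (-34)²))²/4 = 6 + ((-374 + 184) + 1/(-852 + 1156))²/4 = 6 + (-190 + 1/304)²/4 = 6 + (-57759/304)²/4 = 6 + (¼)*(3336102081/92416) = 6 + 3336102081/369664 = 3338320065/369664 ≈ 9030.7)
1/T = 1/(3338320065/369664) = 369664/3338320065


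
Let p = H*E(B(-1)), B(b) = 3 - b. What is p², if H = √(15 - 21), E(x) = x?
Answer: -96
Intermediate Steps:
H = I*√6 (H = √(-6) = I*√6 ≈ 2.4495*I)
p = 4*I*√6 (p = (I*√6)*(3 - 1*(-1)) = (I*√6)*(3 + 1) = (I*√6)*4 = 4*I*√6 ≈ 9.798*I)
p² = (4*I*√6)² = -96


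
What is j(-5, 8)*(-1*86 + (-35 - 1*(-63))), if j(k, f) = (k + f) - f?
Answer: 290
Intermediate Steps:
j(k, f) = k (j(k, f) = (f + k) - f = k)
j(-5, 8)*(-1*86 + (-35 - 1*(-63))) = -5*(-1*86 + (-35 - 1*(-63))) = -5*(-86 + (-35 + 63)) = -5*(-86 + 28) = -5*(-58) = 290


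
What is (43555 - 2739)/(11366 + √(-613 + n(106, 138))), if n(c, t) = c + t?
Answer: 463914656/129186325 - 122448*I*√41/129186325 ≈ 3.591 - 0.0060691*I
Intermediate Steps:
(43555 - 2739)/(11366 + √(-613 + n(106, 138))) = (43555 - 2739)/(11366 + √(-613 + (106 + 138))) = 40816/(11366 + √(-613 + 244)) = 40816/(11366 + √(-369)) = 40816/(11366 + 3*I*√41)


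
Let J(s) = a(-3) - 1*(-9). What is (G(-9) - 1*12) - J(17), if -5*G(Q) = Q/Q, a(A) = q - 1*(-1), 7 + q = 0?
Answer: -76/5 ≈ -15.200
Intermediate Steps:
q = -7 (q = -7 + 0 = -7)
a(A) = -6 (a(A) = -7 - 1*(-1) = -7 + 1 = -6)
G(Q) = -⅕ (G(Q) = -Q/(5*Q) = -⅕*1 = -⅕)
J(s) = 3 (J(s) = -6 - 1*(-9) = -6 + 9 = 3)
(G(-9) - 1*12) - J(17) = (-⅕ - 1*12) - 1*3 = (-⅕ - 12) - 3 = -61/5 - 3 = -76/5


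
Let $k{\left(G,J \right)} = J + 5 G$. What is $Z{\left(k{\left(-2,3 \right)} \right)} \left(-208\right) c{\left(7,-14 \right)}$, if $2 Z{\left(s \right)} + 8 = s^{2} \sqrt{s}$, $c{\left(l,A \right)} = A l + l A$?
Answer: $-163072 + 998816 i \sqrt{7} \approx -1.6307 \cdot 10^{5} + 2.6426 \cdot 10^{6} i$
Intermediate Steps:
$c{\left(l,A \right)} = 2 A l$ ($c{\left(l,A \right)} = A l + A l = 2 A l$)
$Z{\left(s \right)} = -4 + \frac{s^{\frac{5}{2}}}{2}$ ($Z{\left(s \right)} = -4 + \frac{s^{2} \sqrt{s}}{2} = -4 + \frac{s^{\frac{5}{2}}}{2}$)
$Z{\left(k{\left(-2,3 \right)} \right)} \left(-208\right) c{\left(7,-14 \right)} = \left(-4 + \frac{\left(3 + 5 \left(-2\right)\right)^{\frac{5}{2}}}{2}\right) \left(-208\right) 2 \left(-14\right) 7 = \left(-4 + \frac{\left(3 - 10\right)^{\frac{5}{2}}}{2}\right) \left(-208\right) \left(-196\right) = \left(-4 + \frac{\left(-7\right)^{\frac{5}{2}}}{2}\right) \left(-208\right) \left(-196\right) = \left(-4 + \frac{49 i \sqrt{7}}{2}\right) \left(-208\right) \left(-196\right) = \left(832 - 5096 i \sqrt{7}\right) \left(-196\right) = -163072 + 998816 i \sqrt{7}$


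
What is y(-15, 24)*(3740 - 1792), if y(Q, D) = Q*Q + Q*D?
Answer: -262980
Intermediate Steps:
y(Q, D) = Q² + D*Q
y(-15, 24)*(3740 - 1792) = (-15*(24 - 15))*(3740 - 1792) = -15*9*1948 = -135*1948 = -262980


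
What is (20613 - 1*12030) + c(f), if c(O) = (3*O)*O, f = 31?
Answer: 11466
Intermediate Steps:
c(O) = 3*O²
(20613 - 1*12030) + c(f) = (20613 - 1*12030) + 3*31² = (20613 - 12030) + 3*961 = 8583 + 2883 = 11466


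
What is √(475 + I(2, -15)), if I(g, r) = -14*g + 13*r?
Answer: 6*√7 ≈ 15.875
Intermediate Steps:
√(475 + I(2, -15)) = √(475 + (-14*2 + 13*(-15))) = √(475 + (-28 - 195)) = √(475 - 223) = √252 = 6*√7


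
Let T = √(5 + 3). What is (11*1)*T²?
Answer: 88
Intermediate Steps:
T = 2*√2 (T = √8 = 2*√2 ≈ 2.8284)
(11*1)*T² = (11*1)*(2*√2)² = 11*8 = 88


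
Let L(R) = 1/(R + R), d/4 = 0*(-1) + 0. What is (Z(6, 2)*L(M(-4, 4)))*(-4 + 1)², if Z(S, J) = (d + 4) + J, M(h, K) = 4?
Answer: 27/4 ≈ 6.7500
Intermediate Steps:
d = 0 (d = 4*(0*(-1) + 0) = 4*(0 + 0) = 4*0 = 0)
Z(S, J) = 4 + J (Z(S, J) = (0 + 4) + J = 4 + J)
L(R) = 1/(2*R)
(Z(6, 2)*L(M(-4, 4)))*(-4 + 1)² = ((4 + 2)*((½)/4))*(-4 + 1)² = (6*((½)*(¼)))*(-3)² = (6*(⅛))*9 = (¾)*9 = 27/4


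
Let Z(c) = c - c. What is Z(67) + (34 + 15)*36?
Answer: 1764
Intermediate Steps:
Z(c) = 0
Z(67) + (34 + 15)*36 = 0 + (34 + 15)*36 = 0 + 49*36 = 0 + 1764 = 1764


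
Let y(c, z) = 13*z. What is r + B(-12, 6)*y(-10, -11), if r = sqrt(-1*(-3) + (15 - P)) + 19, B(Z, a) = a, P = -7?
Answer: -834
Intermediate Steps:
r = 24 (r = sqrt(-1*(-3) + (15 - 1*(-7))) + 19 = sqrt(3 + (15 + 7)) + 19 = sqrt(3 + 22) + 19 = sqrt(25) + 19 = 5 + 19 = 24)
r + B(-12, 6)*y(-10, -11) = 24 + 6*(13*(-11)) = 24 + 6*(-143) = 24 - 858 = -834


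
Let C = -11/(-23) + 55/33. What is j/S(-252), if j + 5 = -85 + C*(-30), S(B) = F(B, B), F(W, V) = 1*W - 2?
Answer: 1775/2921 ≈ 0.60767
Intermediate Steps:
F(W, V) = -2 + W (F(W, V) = W - 2 = -2 + W)
C = 148/69 (C = -11*(-1/23) + 55*(1/33) = 11/23 + 5/3 = 148/69 ≈ 2.1449)
S(B) = -2 + B
j = -3550/23 (j = -5 + (-85 + (148/69)*(-30)) = -5 + (-85 - 1480/23) = -5 - 3435/23 = -3550/23 ≈ -154.35)
j/S(-252) = -3550/(23*(-2 - 252)) = -3550/23/(-254) = -3550/23*(-1/254) = 1775/2921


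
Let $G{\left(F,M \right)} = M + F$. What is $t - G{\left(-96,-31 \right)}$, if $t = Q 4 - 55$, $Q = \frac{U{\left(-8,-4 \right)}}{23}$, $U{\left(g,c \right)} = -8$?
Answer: $\frac{1624}{23} \approx 70.609$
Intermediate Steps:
$G{\left(F,M \right)} = F + M$
$Q = - \frac{8}{23} \approx -0.34783$
$t = - \frac{1297}{23}$ ($t = \left(- \frac{8}{23}\right) 4 - 55 = - \frac{32}{23} - 55 = - \frac{1297}{23} \approx -56.391$)
$t - G{\left(-96,-31 \right)} = - \frac{1297}{23} - \left(-96 - 31\right) = - \frac{1297}{23} - -127 = - \frac{1297}{23} + 127 = \frac{1624}{23}$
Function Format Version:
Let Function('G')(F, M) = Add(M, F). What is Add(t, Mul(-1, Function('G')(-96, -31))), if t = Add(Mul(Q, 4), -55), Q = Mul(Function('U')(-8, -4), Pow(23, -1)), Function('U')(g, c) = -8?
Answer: Rational(1624, 23) ≈ 70.609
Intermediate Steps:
Function('G')(F, M) = Add(F, M)
Q = Rational(-8, 23) (Q = Mul(-8, Pow(23, -1)) = Mul(-8, Rational(1, 23)) = Rational(-8, 23) ≈ -0.34783)
t = Rational(-1297, 23) (t = Add(Mul(Rational(-8, 23), 4), -55) = Add(Rational(-32, 23), -55) = Rational(-1297, 23) ≈ -56.391)
Add(t, Mul(-1, Function('G')(-96, -31))) = Add(Rational(-1297, 23), Mul(-1, Add(-96, -31))) = Add(Rational(-1297, 23), Mul(-1, -127)) = Add(Rational(-1297, 23), 127) = Rational(1624, 23)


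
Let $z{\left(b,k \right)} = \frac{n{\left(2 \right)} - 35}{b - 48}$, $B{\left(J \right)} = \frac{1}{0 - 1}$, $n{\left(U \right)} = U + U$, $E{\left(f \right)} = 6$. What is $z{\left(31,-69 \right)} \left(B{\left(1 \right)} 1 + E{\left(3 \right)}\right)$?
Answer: $\frac{155}{17} \approx 9.1176$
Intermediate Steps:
$n{\left(U \right)} = 2 U$
$B{\left(J \right)} = -1$ ($B{\left(J \right)} = \frac{1}{-1} = -1$)
$z{\left(b,k \right)} = - \frac{31}{-48 + b}$ ($z{\left(b,k \right)} = \frac{2 \cdot 2 - 35}{b - 48} = \frac{4 - 35}{-48 + b} = - \frac{31}{-48 + b}$)
$z{\left(31,-69 \right)} \left(B{\left(1 \right)} 1 + E{\left(3 \right)}\right) = - \frac{31}{-48 + 31} \left(\left(-1\right) 1 + 6\right) = - \frac{31}{-17} \left(-1 + 6\right) = \left(-31\right) \left(- \frac{1}{17}\right) 5 = \frac{31}{17} \cdot 5 = \frac{155}{17}$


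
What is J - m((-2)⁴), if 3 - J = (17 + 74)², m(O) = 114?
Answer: -8392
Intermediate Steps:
J = -8278 (J = 3 - (17 + 74)² = 3 - 1*91² = 3 - 1*8281 = 3 - 8281 = -8278)
J - m((-2)⁴) = -8278 - 1*114 = -8278 - 114 = -8392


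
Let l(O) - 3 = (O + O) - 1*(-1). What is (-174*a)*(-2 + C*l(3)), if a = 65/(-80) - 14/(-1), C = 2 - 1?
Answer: -18357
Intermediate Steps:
l(O) = 4 + 2*O (l(O) = 3 + ((O + O) - 1*(-1)) = 3 + (2*O + 1) = 3 + (1 + 2*O) = 4 + 2*O)
C = 1
a = 211/16 (a = 65*(-1/80) - 14*(-1) = -13/16 + 14 = 211/16 ≈ 13.188)
(-174*a)*(-2 + C*l(3)) = (-174*211/16)*(-2 + 1*(4 + 2*3)) = -18357*(-2 + 1*(4 + 6))/8 = -18357*(-2 + 1*10)/8 = -18357*(-2 + 10)/8 = -18357/8*8 = -18357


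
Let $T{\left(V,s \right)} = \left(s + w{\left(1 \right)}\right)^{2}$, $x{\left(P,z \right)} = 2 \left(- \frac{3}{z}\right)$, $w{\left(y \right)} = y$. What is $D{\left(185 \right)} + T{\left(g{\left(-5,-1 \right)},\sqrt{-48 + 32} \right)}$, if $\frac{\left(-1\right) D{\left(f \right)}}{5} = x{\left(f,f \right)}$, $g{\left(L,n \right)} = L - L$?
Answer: $- \frac{549}{37} + 8 i \approx -14.838 + 8.0 i$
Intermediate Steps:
$x{\left(P,z \right)} = - \frac{6}{z}$
$g{\left(L,n \right)} = 0$
$T{\left(V,s \right)} = \left(1 + s\right)^{2}$ ($T{\left(V,s \right)} = \left(s + 1\right)^{2} = \left(1 + s\right)^{2}$)
$D{\left(f \right)} = \frac{30}{f}$ ($D{\left(f \right)} = - 5 \left(- \frac{6}{f}\right) = \frac{30}{f}$)
$D{\left(185 \right)} + T{\left(g{\left(-5,-1 \right)},\sqrt{-48 + 32} \right)} = \frac{30}{185} + \left(1 + \sqrt{-48 + 32}\right)^{2} = 30 \cdot \frac{1}{185} + \left(1 + \sqrt{-16}\right)^{2} = \frac{6}{37} + \left(1 + 4 i\right)^{2}$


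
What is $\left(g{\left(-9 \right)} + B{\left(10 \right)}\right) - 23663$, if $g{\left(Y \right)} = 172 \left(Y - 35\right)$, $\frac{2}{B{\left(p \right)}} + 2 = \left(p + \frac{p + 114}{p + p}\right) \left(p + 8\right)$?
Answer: $- \frac{22611239}{724} \approx -31231.0$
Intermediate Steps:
$B{\left(p \right)} = \frac{2}{-2 + \left(8 + p\right) \left(p + \frac{114 + p}{2 p}\right)}$ ($B{\left(p \right)} = \frac{2}{-2 + \left(p + \frac{p + 114}{p + p}\right) \left(p + 8\right)} = \frac{2}{-2 + \left(p + \frac{114 + p}{2 p}\right) \left(8 + p\right)} = \frac{2}{-2 + \left(8 + p\right) \left(p + \frac{114 + p}{2 p}\right)}$)
$g{\left(Y \right)} = -6020 + 172 Y$ ($g{\left(Y \right)} = 172 \left(-35 + Y\right) = -6020 + 172 Y$)
$\left(g{\left(-9 \right)} + B{\left(10 \right)}\right) - 23663 = \left(\left(-6020 + 172 \left(-9\right)\right) + 4 \cdot 10 \frac{1}{912 + 2 \cdot 10^{3} + 17 \cdot 10^{2} + 118 \cdot 10}\right) - 23663 = \left(\left(-6020 - 1548\right) + 4 \cdot 10 \frac{1}{912 + 2 \cdot 1000 + 17 \cdot 100 + 1180}\right) - 23663 = \left(-7568 + 4 \cdot 10 \frac{1}{912 + 2000 + 1700 + 1180}\right) - 23663 = \left(-7568 + 4 \cdot 10 \cdot \frac{1}{5792}\right) - 23663 = \left(-7568 + \frac{5}{724}\right) - 23663 = - \frac{5479227}{724} - 23663 = - \frac{22611239}{724}$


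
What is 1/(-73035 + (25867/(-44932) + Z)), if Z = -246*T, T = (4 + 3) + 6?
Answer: -44932/3425327023 ≈ -1.3118e-5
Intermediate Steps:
T = 13 (T = 7 + 6 = 13)
Z = -3198 (Z = -246*13 = -3198)
1/(-73035 + (25867/(-44932) + Z)) = 1/(-73035 + (25867/(-44932) - 3198)) = 1/(-73035 + (25867*(-1/44932) - 3198)) = 1/(-73035 + (-25867/44932 - 3198)) = 1/(-73035 - 143718403/44932) = 1/(-3425327023/44932) = -44932/3425327023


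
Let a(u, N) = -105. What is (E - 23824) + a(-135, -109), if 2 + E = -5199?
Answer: -29130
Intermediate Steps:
E = -5201 (E = -2 - 5199 = -5201)
(E - 23824) + a(-135, -109) = (-5201 - 23824) - 105 = -29025 - 105 = -29130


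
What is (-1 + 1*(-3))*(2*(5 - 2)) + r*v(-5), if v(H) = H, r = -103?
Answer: 491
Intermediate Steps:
(-1 + 1*(-3))*(2*(5 - 2)) + r*v(-5) = (-1 + 1*(-3))*(2*(5 - 2)) - 103*(-5) = (-1 - 3)*(2*3) + 515 = -4*6 + 515 = -24 + 515 = 491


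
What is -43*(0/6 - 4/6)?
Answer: 86/3 ≈ 28.667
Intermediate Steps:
-43*(0/6 - 4/6) = -43*(0*(⅙) - 4*⅙) = -43*(0 - ⅔) = -43*(-⅔) = 86/3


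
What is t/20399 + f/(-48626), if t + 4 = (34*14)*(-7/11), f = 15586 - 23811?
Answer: 1681438149/10911139514 ≈ 0.15410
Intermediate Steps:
f = -8225
t = -3376/11 (t = -4 + (34*14)*(-7/11) = -4 + 476*(-7*1/11) = -4 + 476*(-7/11) = -4 - 3332/11 = -3376/11 ≈ -306.91)
t/20399 + f/(-48626) = -3376/11/20399 - 8225/(-48626) = -3376/11*1/20399 - 8225*(-1/48626) = -3376/224389 + 8225/48626 = 1681438149/10911139514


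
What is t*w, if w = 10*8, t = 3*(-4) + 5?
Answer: -560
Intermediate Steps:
t = -7 (t = -12 + 5 = -7)
w = 80
t*w = -7*80 = -560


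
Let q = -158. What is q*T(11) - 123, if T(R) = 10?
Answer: -1703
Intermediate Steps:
q*T(11) - 123 = -158*10 - 123 = -1580 - 123 = -1703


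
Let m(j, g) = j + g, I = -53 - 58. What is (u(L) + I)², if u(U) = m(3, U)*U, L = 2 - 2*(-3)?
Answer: 529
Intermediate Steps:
I = -111
L = 8 (L = 2 + 6 = 8)
m(j, g) = g + j
u(U) = U*(3 + U) (u(U) = (U + 3)*U = (3 + U)*U = U*(3 + U))
(u(L) + I)² = (8*(3 + 8) - 111)² = (8*11 - 111)² = (88 - 111)² = (-23)² = 529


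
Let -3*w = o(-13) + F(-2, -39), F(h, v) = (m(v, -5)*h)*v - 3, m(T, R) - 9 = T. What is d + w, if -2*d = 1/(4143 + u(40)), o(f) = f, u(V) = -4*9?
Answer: 6450727/8214 ≈ 785.33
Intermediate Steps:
u(V) = -36
m(T, R) = 9 + T
F(h, v) = -3 + h*v*(9 + v) (F(h, v) = ((9 + v)*h)*v - 3 = (h*(9 + v))*v - 3 = h*v*(9 + v) - 3 = -3 + h*v*(9 + v))
d = -1/8214 (d = -1/(2*(4143 - 36)) = -½/4107 = -½*1/4107 = -1/8214 ≈ -0.00012174)
w = 2356/3 (w = -(-13 + (-3 - 2*(-39)*(9 - 39)))/3 = -(-13 + (-3 - 2*(-39)*(-30)))/3 = -(-13 + (-3 - 2340))/3 = -(-13 - 2343)/3 = -⅓*(-2356) = 2356/3 ≈ 785.33)
d + w = -1/8214 + 2356/3 = 6450727/8214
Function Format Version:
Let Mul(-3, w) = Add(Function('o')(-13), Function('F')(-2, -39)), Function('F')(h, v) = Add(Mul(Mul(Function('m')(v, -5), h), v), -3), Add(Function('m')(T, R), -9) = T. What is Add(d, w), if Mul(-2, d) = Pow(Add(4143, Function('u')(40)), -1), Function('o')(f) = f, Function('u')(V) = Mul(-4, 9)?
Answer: Rational(6450727, 8214) ≈ 785.33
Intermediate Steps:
Function('u')(V) = -36
Function('m')(T, R) = Add(9, T)
Function('F')(h, v) = Add(-3, Mul(h, v, Add(9, v))) (Function('F')(h, v) = Add(Mul(Mul(Add(9, v), h), v), -3) = Add(Mul(Mul(h, Add(9, v)), v), -3) = Add(Mul(h, v, Add(9, v)), -3) = Add(-3, Mul(h, v, Add(9, v))))
d = Rational(-1, 8214) (d = Mul(Rational(-1, 2), Pow(Add(4143, -36), -1)) = Mul(Rational(-1, 2), Pow(4107, -1)) = Mul(Rational(-1, 2), Rational(1, 4107)) = Rational(-1, 8214) ≈ -0.00012174)
w = Rational(2356, 3) (w = Mul(Rational(-1, 3), Add(-13, Add(-3, Mul(-2, -39, Add(9, -39))))) = Mul(Rational(-1, 3), Add(-13, Add(-3, Mul(-2, -39, -30)))) = Mul(Rational(-1, 3), Add(-13, Add(-3, -2340))) = Mul(Rational(-1, 3), Add(-13, -2343)) = Mul(Rational(-1, 3), -2356) = Rational(2356, 3) ≈ 785.33)
Add(d, w) = Add(Rational(-1, 8214), Rational(2356, 3)) = Rational(6450727, 8214)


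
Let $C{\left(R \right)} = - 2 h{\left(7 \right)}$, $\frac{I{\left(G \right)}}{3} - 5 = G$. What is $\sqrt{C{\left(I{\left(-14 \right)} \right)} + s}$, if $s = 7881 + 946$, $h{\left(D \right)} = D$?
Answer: $\sqrt{8813} \approx 93.878$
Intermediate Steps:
$I{\left(G \right)} = 15 + 3 G$
$C{\left(R \right)} = -14$ ($C{\left(R \right)} = \left(-2\right) 7 = -14$)
$s = 8827$
$\sqrt{C{\left(I{\left(-14 \right)} \right)} + s} = \sqrt{-14 + 8827} = \sqrt{8813}$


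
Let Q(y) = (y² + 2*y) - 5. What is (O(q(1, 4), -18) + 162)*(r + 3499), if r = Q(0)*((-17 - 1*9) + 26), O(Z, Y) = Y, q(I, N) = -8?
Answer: 503856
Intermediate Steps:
Q(y) = -5 + y² + 2*y
r = 0 (r = (-5 + 0² + 2*0)*((-17 - 1*9) + 26) = (-5 + 0 + 0)*((-17 - 9) + 26) = -5*(-26 + 26) = -5*0 = 0)
(O(q(1, 4), -18) + 162)*(r + 3499) = (-18 + 162)*(0 + 3499) = 144*3499 = 503856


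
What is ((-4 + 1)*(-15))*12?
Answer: 540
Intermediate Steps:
((-4 + 1)*(-15))*12 = -3*(-15)*12 = 45*12 = 540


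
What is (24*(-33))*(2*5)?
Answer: -7920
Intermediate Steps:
(24*(-33))*(2*5) = -792*10 = -7920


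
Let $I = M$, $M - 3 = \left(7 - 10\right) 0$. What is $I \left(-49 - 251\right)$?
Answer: $-900$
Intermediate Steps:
$M = 3$ ($M = 3 + \left(7 - 10\right) 0 = 3 - 0 = 3 + 0 = 3$)
$I = 3$
$I \left(-49 - 251\right) = 3 \left(-49 - 251\right) = 3 \left(-300\right) = -900$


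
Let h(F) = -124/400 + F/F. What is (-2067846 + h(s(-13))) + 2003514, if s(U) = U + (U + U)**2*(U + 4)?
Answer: -6433131/100 ≈ -64331.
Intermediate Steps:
s(U) = U + 4*U**2*(4 + U) (s(U) = U + (2*U)**2*(4 + U) = U + (4*U**2)*(4 + U) = U + 4*U**2*(4 + U))
h(F) = 69/100 (h(F) = -124*1/400 + 1 = -31/100 + 1 = 69/100)
(-2067846 + h(s(-13))) + 2003514 = (-2067846 + 69/100) + 2003514 = -206784531/100 + 2003514 = -6433131/100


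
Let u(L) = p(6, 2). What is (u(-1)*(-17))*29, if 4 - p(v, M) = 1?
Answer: -1479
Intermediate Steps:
p(v, M) = 3 (p(v, M) = 4 - 1*1 = 4 - 1 = 3)
u(L) = 3
(u(-1)*(-17))*29 = (3*(-17))*29 = -51*29 = -1479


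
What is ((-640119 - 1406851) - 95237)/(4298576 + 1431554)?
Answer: -2142207/5730130 ≈ -0.37385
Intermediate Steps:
((-640119 - 1406851) - 95237)/(4298576 + 1431554) = (-2046970 - 95237)/5730130 = -2142207*1/5730130 = -2142207/5730130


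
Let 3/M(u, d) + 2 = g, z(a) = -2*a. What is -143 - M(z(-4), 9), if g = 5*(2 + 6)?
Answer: -5437/38 ≈ -143.08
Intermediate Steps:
g = 40 (g = 5*8 = 40)
M(u, d) = 3/38 (M(u, d) = 3/(-2 + 40) = 3/38)
-143 - M(z(-4), 9) = -143 - 1*3/38 = -143 - 3/38 = -5437/38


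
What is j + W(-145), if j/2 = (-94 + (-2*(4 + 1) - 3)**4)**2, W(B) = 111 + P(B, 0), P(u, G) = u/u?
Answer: 1620740290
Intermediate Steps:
P(u, G) = 1
W(B) = 112 (W(B) = 111 + 1 = 112)
j = 1620740178 (j = 2*(-94 + (-2*(4 + 1) - 3)**4)**2 = 2*(-94 + (-2*5 - 3)**4)**2 = 2*(-94 + (-10 - 3)**4)**2 = 2*(-94 + (-13)**4)**2 = 2*(-94 + 28561)**2 = 2*28467**2 = 2*810370089 = 1620740178)
j + W(-145) = 1620740178 + 112 = 1620740290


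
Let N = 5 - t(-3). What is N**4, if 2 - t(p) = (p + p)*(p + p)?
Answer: 2313441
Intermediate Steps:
t(p) = 2 - 4*p**2 (t(p) = 2 - (p + p)*(p + p) = 2 - 2*p*2*p = 2 - 4*p**2)
N = 39 (N = 5 - (2 - 4*(-3)**2) = 5 - (2 - 4*9) = 5 - (2 - 36) = 5 - 1*(-34) = 5 + 34 = 39)
N**4 = 39**4 = 2313441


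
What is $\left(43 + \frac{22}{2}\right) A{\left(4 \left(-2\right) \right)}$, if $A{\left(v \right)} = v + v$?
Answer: $-864$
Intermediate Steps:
$A{\left(v \right)} = 2 v$
$\left(43 + \frac{22}{2}\right) A{\left(4 \left(-2\right) \right)} = \left(43 + \frac{22}{2}\right) 2 \cdot 4 \left(-2\right) = \left(43 + 22 \cdot \frac{1}{2}\right) 2 \left(-8\right) = \left(43 + 11\right) \left(-16\right) = 54 \left(-16\right) = -864$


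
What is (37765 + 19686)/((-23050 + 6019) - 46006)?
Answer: -57451/63037 ≈ -0.91139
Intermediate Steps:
(37765 + 19686)/((-23050 + 6019) - 46006) = 57451/(-17031 - 46006) = 57451/(-63037) = 57451*(-1/63037) = -57451/63037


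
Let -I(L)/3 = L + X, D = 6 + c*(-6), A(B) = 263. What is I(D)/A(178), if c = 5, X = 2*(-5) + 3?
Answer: 93/263 ≈ 0.35361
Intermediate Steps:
X = -7 (X = -10 + 3 = -7)
D = -24 (D = 6 + 5*(-6) = 6 - 30 = -24)
I(L) = 21 - 3*L (I(L) = -3*(L - 7) = -3*(-7 + L) = 21 - 3*L)
I(D)/A(178) = (21 - 3*(-24))/263 = (21 + 72)*(1/263) = 93*(1/263) = 93/263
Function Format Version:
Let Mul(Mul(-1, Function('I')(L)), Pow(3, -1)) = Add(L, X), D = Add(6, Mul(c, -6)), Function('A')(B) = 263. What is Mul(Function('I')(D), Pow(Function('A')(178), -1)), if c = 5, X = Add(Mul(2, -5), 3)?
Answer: Rational(93, 263) ≈ 0.35361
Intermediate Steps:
X = -7 (X = Add(-10, 3) = -7)
D = -24 (D = Add(6, Mul(5, -6)) = Add(6, -30) = -24)
Function('I')(L) = Add(21, Mul(-3, L)) (Function('I')(L) = Mul(-3, Add(L, -7)) = Mul(-3, Add(-7, L)) = Add(21, Mul(-3, L)))
Mul(Function('I')(D), Pow(Function('A')(178), -1)) = Mul(Add(21, Mul(-3, -24)), Pow(263, -1)) = Mul(Add(21, 72), Rational(1, 263)) = Mul(93, Rational(1, 263)) = Rational(93, 263)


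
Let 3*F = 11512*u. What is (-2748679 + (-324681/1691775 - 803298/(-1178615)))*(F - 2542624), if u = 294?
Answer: 7079643364026887132416/1820960175 ≈ 3.8879e+12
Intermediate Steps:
F = 1128176 (F = (11512*294)/3 = (⅓)*3384528 = 1128176)
(-2748679 + (-324681/1691775 - 803298/(-1178615)))*(F - 2542624) = (-2748679 + (-324681/1691775 - 803298/(-1178615)))*(1128176 - 2542624) = (-2748679 + (-324681*1/1691775 - 803298*(-1/1178615)))*(-1414448) = (-2748679 + (-108227/563925 + 803298/1178615))*(-1414448) = (-2748679 + 65088371809/132930092775)*(-1414448) = -365382089390322416/132930092775*(-1414448) = 7079643364026887132416/1820960175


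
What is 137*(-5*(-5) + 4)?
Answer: 3973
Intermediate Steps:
137*(-5*(-5) + 4) = 137*(25 + 4) = 137*29 = 3973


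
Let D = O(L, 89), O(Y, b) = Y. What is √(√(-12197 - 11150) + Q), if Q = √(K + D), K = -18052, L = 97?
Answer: √I*√(√23347 + 3*√1995) ≈ 11.975 + 11.975*I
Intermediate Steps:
D = 97
Q = 3*I*√1995 (Q = √(-18052 + 97) = √(-17955) = 3*I*√1995 ≈ 134.0*I)
√(√(-12197 - 11150) + Q) = √(√(-12197 - 11150) + 3*I*√1995) = √(√(-23347) + 3*I*√1995) = √(I*√23347 + 3*I*√1995)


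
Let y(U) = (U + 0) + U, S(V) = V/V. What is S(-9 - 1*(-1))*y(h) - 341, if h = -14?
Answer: -369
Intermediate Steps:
S(V) = 1
y(U) = 2*U (y(U) = U + U = 2*U)
S(-9 - 1*(-1))*y(h) - 341 = 1*(2*(-14)) - 341 = 1*(-28) - 341 = -28 - 341 = -369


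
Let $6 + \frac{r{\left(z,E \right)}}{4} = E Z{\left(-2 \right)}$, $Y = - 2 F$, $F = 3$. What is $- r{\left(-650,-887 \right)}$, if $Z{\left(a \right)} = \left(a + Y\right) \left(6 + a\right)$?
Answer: $-113512$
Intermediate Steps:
$Y = -6$ ($Y = \left(-2\right) 3 = -6$)
$Z{\left(a \right)} = \left(-6 + a\right) \left(6 + a\right)$ ($Z{\left(a \right)} = \left(a - 6\right) \left(6 + a\right) = \left(-6 + a\right) \left(6 + a\right)$)
$r{\left(z,E \right)} = -24 - 128 E$ ($r{\left(z,E \right)} = -24 + 4 E \left(-36 + \left(-2\right)^{2}\right) = -24 + 4 E \left(-36 + 4\right) = -24 + 4 E \left(-32\right) = -24 + 4 \left(- 32 E\right) = -24 - 128 E$)
$- r{\left(-650,-887 \right)} = - (-24 - -113536) = - (-24 + 113536) = \left(-1\right) 113512 = -113512$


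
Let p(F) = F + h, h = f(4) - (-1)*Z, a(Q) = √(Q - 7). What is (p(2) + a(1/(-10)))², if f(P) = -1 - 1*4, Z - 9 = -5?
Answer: (10 + I*√710)²/100 ≈ -6.1 + 5.3292*I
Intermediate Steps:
Z = 4 (Z = 9 - 5 = 4)
f(P) = -5 (f(P) = -1 - 4 = -5)
a(Q) = √(-7 + Q)
h = -1 (h = -5 - (-1)*4 = -5 - 1*(-4) = -5 + 4 = -1)
p(F) = -1 + F (p(F) = F - 1 = -1 + F)
(p(2) + a(1/(-10)))² = ((-1 + 2) + √(-7 + 1/(-10)))² = (1 + √(-7 - ⅒))² = (1 + √(-71/10))² = (1 + I*√710/10)²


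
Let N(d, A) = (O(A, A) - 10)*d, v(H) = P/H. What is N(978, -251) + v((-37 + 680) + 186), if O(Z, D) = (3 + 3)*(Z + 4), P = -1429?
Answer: -1209658333/829 ≈ -1.4592e+6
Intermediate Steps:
v(H) = -1429/H
O(Z, D) = 24 + 6*Z (O(Z, D) = 6*(4 + Z) = 24 + 6*Z)
N(d, A) = d*(14 + 6*A) (N(d, A) = ((24 + 6*A) - 10)*d = (14 + 6*A)*d = d*(14 + 6*A))
N(978, -251) + v((-37 + 680) + 186) = 2*978*(7 + 3*(-251)) - 1429/((-37 + 680) + 186) = 2*978*(7 - 753) - 1429/(643 + 186) = 2*978*(-746) - 1429/829 = -1459176 - 1429*1/829 = -1459176 - 1429/829 = -1209658333/829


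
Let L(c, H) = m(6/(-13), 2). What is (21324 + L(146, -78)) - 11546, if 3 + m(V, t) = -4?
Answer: 9771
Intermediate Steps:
m(V, t) = -7 (m(V, t) = -3 - 4 = -7)
L(c, H) = -7
(21324 + L(146, -78)) - 11546 = (21324 - 7) - 11546 = 21317 - 11546 = 9771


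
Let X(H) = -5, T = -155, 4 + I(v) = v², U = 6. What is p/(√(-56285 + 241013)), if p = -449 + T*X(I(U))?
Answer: 163*√46182/46182 ≈ 0.75849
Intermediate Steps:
I(v) = -4 + v²
p = 326 (p = -449 - 155*(-5) = -449 + 775 = 326)
p/(√(-56285 + 241013)) = 326/(√(-56285 + 241013)) = 326/(√184728) = 326/((2*√46182)) = 326*(√46182/92364) = 163*√46182/46182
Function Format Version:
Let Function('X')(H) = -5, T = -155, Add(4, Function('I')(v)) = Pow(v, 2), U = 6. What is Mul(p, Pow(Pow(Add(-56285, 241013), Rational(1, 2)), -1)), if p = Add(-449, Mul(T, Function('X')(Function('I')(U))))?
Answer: Mul(Rational(163, 46182), Pow(46182, Rational(1, 2))) ≈ 0.75849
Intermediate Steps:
Function('I')(v) = Add(-4, Pow(v, 2))
p = 326 (p = Add(-449, Mul(-155, -5)) = Add(-449, 775) = 326)
Mul(p, Pow(Pow(Add(-56285, 241013), Rational(1, 2)), -1)) = Mul(326, Pow(Pow(Add(-56285, 241013), Rational(1, 2)), -1)) = Mul(326, Pow(Pow(184728, Rational(1, 2)), -1)) = Mul(326, Pow(Mul(2, Pow(46182, Rational(1, 2))), -1)) = Mul(326, Mul(Rational(1, 92364), Pow(46182, Rational(1, 2)))) = Mul(Rational(163, 46182), Pow(46182, Rational(1, 2)))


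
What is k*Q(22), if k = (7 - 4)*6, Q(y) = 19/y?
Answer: 171/11 ≈ 15.545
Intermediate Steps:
k = 18 (k = 3*6 = 18)
k*Q(22) = 18*(19/22) = 171/11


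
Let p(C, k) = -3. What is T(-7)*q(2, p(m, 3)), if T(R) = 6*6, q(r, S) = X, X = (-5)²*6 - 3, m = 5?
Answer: 5292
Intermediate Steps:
X = 147 (X = 25*6 - 3 = 150 - 3 = 147)
q(r, S) = 147
T(R) = 36
T(-7)*q(2, p(m, 3)) = 36*147 = 5292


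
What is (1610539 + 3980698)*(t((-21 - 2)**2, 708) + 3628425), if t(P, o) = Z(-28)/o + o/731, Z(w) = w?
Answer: 2624924440124858738/129387 ≈ 2.0287e+13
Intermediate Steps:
t(P, o) = -28/o + o/731
(1610539 + 3980698)*(t((-21 - 2)**2, 708) + 3628425) = (1610539 + 3980698)*((-28/708 + (1/731)*708) + 3628425) = 5591237*((-28*1/708 + 708/731) + 3628425) = 5591237*((-7/177 + 708/731) + 3628425) = 5591237*(120199/129387 + 3628425) = 5591237*(469471145674/129387) = 2624924440124858738/129387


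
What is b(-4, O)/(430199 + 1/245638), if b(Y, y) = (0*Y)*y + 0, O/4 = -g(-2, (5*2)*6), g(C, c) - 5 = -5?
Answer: 0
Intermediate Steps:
g(C, c) = 0 (g(C, c) = 5 - 5 = 0)
O = 0 (O = 4*(-1*0) = 4*0 = 0)
b(Y, y) = 0 (b(Y, y) = 0*y + 0 = 0 + 0 = 0)
b(-4, O)/(430199 + 1/245638) = 0/(430199 + 1/245638) = 0/(105673221963/245638) = (245638/105673221963)*0 = 0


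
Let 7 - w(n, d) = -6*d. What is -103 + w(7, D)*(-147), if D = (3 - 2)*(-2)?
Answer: 632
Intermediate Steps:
D = -2 (D = 1*(-2) = -2)
w(n, d) = 7 + 6*d (w(n, d) = 7 - (-6)*d = 7 + 6*d)
-103 + w(7, D)*(-147) = -103 + (7 + 6*(-2))*(-147) = -103 + (7 - 12)*(-147) = -103 - 5*(-147) = -103 + 735 = 632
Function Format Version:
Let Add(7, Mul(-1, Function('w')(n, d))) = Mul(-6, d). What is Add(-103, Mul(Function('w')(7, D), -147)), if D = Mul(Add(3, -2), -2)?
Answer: 632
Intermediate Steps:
D = -2 (D = Mul(1, -2) = -2)
Function('w')(n, d) = Add(7, Mul(6, d)) (Function('w')(n, d) = Add(7, Mul(-1, Mul(-6, d))) = Add(7, Mul(6, d)))
Add(-103, Mul(Function('w')(7, D), -147)) = Add(-103, Mul(Add(7, Mul(6, -2)), -147)) = Add(-103, Mul(Add(7, -12), -147)) = Add(-103, Mul(-5, -147)) = Add(-103, 735) = 632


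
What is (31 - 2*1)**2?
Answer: 841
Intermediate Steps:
(31 - 2*1)**2 = (31 - 2)**2 = 29**2 = 841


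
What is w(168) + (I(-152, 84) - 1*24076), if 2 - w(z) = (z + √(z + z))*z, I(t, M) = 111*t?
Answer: -69170 - 672*√21 ≈ -72250.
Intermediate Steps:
w(z) = 2 - z*(z + √2*√z) (w(z) = 2 - (z + √(z + z))*z = 2 - (z + √(2*z))*z = 2 - (z + √2*√z)*z = 2 - z*(z + √2*√z))
w(168) + (I(-152, 84) - 1*24076) = (2 - 1*168² - √2*168^(3/2)) + (111*(-152) - 1*24076) = (2 - 1*28224 - √2*336*√42) + (-16872 - 24076) = (2 - 28224 - 672*√21) - 40948 = (-28222 - 672*√21) - 40948 = -69170 - 672*√21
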